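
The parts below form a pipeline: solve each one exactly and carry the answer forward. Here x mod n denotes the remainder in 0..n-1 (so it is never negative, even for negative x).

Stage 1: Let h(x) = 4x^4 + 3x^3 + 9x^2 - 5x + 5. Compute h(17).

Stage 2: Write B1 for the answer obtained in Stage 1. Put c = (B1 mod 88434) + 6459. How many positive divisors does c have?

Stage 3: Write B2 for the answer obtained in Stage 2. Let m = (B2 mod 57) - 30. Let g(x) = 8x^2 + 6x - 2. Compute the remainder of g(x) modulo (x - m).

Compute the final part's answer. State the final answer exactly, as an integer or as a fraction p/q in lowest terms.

5250

Stage 1: 4*(17)^4 + 3*(17)^3 + 9*(17)^2 - 5*(17)^1 + 5 = (334084) + (14739) + (2601) + (-85) + (5) = 351344; answer 351344
Stage 2: B1 = 351344; c = 92501; 92501 = 233 * 397; number of divisors = (1+1) * (1+1) = 4; answer 4
Stage 3: B2 = 4; m = -26; remainder = value at the root: 8*(-26)^2 + 6*(-26)^1 - 2 = (5408) + (-156) + (-2) = 5250; answer 5250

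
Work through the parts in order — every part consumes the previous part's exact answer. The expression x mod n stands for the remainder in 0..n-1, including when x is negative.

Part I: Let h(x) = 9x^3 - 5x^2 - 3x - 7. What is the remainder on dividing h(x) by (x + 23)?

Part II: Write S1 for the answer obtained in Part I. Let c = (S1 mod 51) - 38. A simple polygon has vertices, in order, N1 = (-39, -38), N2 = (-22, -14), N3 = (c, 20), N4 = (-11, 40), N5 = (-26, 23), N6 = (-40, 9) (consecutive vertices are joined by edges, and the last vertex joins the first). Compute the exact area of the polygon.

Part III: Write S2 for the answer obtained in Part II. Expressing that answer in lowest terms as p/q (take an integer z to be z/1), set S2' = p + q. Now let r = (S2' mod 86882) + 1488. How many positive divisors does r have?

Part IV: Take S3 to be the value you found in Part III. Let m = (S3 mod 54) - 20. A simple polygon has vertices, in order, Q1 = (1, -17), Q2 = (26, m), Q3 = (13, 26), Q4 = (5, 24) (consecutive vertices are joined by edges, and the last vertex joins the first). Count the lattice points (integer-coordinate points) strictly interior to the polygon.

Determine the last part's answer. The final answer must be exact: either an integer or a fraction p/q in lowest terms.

642

Part I: remainder = value at the root: 9*(-23)^3 - 5*(-23)^2 - 3*(-23)^1 - 7 = (-109503) + (-2645) + (69) + (-7) = -112086; answer -112086
Part II: S1 = -112086; c = -26; cross terms: (-39*-14 - -22*-38)=-290, (-22*20 - -26*-14)=-804, (-26*40 - -11*20)=-820, (-11*23 - -26*40)=787, (-26*9 - -40*23)=686, (-40*-38 - -39*9)=1871; twice the area = |1430| = 1430; area = 715; answer 715
Part III: S2 = 715; threaded value p + q = 716; r = 2204; 2204 = 2^2 * 19 * 29; number of divisors = (2+1) * (1+1) * (1+1) = 12; answer 12
Part IV: S3 = 12; m = -8; cross terms: (1*-8 - 26*-17)=434, (26*26 - 13*-8)=780, (13*24 - 5*26)=182, (5*-17 - 1*24)=-109; twice the area = |1287| = 1287; area = 1287/2; boundary points = 1 + 1 + 2 + 1 = 5; strictly interior points = area - boundary/2 + 1 = 642; answer 642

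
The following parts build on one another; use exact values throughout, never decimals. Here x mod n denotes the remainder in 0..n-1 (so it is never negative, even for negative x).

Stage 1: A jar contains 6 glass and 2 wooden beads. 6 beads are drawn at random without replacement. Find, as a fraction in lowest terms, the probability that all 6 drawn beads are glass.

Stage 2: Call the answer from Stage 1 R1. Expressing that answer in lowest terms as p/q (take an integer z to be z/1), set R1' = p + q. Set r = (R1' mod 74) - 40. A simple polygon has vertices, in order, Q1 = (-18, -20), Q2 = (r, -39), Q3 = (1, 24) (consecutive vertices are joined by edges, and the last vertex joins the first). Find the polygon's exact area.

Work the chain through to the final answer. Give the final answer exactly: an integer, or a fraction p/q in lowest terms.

669/2

Stage 1: total draws C(8,6) = 28; favorable C(6,6) = 1; P = 1/28; answer 1/28
Stage 2: R1 = 1/28; threaded value p + q = 29; r = -11; cross terms: (-18*-39 - -11*-20)=482, (-11*24 - 1*-39)=-225, (1*-20 - -18*24)=412; twice the area = |669| = 669; area = 669/2; answer 669/2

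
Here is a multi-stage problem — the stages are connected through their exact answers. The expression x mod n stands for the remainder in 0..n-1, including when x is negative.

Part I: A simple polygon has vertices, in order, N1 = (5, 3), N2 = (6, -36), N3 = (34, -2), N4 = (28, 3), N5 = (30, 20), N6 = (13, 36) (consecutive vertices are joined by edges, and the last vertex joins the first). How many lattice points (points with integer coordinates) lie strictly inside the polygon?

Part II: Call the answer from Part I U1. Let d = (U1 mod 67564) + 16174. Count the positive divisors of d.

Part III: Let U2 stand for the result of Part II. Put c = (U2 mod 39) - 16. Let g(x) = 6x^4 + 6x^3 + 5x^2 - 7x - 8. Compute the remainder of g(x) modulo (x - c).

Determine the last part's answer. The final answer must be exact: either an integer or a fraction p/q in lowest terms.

Part I: cross terms: (5*-36 - 6*3)=-198, (6*-2 - 34*-36)=1212, (34*3 - 28*-2)=158, (28*20 - 30*3)=470, (30*36 - 13*20)=820, (13*3 - 5*36)=-141; twice the area = |2321| = 2321; area = 2321/2; boundary points = 1 + 2 + 1 + 1 + 1 + 1 = 7; strictly interior points = area - boundary/2 + 1 = 1158; answer 1158
Part II: U1 = 1158; d = 17332; 17332 = 2^2 * 7 * 619; number of divisors = (2+1) * (1+1) * (1+1) = 12; answer 12
Part III: U2 = 12; c = -4; remainder = value at the root: 6*(-4)^4 + 6*(-4)^3 + 5*(-4)^2 - 7*(-4)^1 - 8 = (1536) + (-384) + (80) + (28) + (-8) = 1252; answer 1252

1252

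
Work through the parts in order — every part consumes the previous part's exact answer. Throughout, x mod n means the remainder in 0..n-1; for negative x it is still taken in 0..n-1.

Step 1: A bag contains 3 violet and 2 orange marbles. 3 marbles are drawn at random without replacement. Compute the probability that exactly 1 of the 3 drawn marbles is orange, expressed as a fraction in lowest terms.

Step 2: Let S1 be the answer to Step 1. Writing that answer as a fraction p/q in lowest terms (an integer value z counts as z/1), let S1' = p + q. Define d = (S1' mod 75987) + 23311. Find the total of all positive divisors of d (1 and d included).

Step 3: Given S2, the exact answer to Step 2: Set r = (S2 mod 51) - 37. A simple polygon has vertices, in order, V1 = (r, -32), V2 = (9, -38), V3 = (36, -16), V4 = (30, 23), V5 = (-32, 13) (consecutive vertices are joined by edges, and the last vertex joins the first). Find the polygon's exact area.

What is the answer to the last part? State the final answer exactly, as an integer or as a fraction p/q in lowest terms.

Step 1: total draws C(5,3) = 10; favorable C(2,1)*C(3,2) = 6; P = 3/5; answer 3/5
Step 2: S1 = 3/5; threaded value p + q = 8; d = 23319; 23319 = 3^2 * 2591; sigma = (1 + 3 + 9) * (1 + 2591) = 13 * 2592 = 33696; answer 33696
Step 3: S2 = 33696; r = -1; cross terms: (-1*-38 - 9*-32)=326, (9*-16 - 36*-38)=1224, (36*23 - 30*-16)=1308, (30*13 - -32*23)=1126, (-32*-32 - -1*13)=1037; twice the area = |5021| = 5021; area = 5021/2; answer 5021/2

5021/2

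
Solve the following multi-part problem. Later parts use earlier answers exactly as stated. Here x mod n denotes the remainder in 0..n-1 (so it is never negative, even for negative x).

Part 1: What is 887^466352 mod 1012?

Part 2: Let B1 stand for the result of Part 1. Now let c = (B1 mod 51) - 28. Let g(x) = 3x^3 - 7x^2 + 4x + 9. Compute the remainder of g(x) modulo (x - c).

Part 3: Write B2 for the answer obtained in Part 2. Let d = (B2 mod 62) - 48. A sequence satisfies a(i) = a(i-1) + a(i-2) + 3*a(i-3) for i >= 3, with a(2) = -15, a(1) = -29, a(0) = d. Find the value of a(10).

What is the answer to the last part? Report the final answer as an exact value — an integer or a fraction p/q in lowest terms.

Part 1: squarings mod 1012: 887^1=887, 887^2=445, 887^4=685, 887^8=669, 887^16=257, 887^32=269, 887^64=509, 887^128=9, 887^256=81, 887^512=489, 887^1024=289, 887^2048=537, 887^4096=961, 887^8192=577, 887^16384=993, 887^32768=361, 887^65536=785, 887^131072=929, 887^262144=817; 887^466352 = 887^16 * 887^32 * 887^128 * 887^256 * 887^1024 * 887^2048 * 887^4096 * 887^65536 * 887^131072 * 887^262144 = 929 (mod 1012); answer 929
Part 2: B1 = 929; c = -17; remainder = value at the root: 3*(-17)^3 - 7*(-17)^2 + 4*(-17)^1 + 9 = (-14739) + (-2023) + (-68) + (9) = -16821; answer -16821
Part 3: B2 = -16821; d = -5; a(3) = 1*(-15) + 1*(-29) + 3*(-5) = -59; iterating: a(3)=-59, a(4)=-161, a(5)=-265, a(6)=-603, a(7)=-1351, a(8)=-2749, a(9)=-5909, a(10)=-12711; answer -12711

-12711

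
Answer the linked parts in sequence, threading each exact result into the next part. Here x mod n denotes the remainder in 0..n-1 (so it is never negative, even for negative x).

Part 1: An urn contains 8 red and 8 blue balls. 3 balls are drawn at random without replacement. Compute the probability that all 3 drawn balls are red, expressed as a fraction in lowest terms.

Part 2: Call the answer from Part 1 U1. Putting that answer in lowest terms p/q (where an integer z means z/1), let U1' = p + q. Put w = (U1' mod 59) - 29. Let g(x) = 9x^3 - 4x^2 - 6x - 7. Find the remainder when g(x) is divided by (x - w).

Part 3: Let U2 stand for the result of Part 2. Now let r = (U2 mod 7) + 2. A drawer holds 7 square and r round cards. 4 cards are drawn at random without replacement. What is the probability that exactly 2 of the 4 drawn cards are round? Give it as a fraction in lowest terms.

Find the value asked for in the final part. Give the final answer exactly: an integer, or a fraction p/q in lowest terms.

1/6

Part 1: total draws C(16,3) = 560; favorable C(8,3) = 56; P = 1/10; answer 1/10
Part 2: U1 = 1/10; threaded value p + q = 11; w = -18; remainder = value at the root: 9*(-18)^3 - 4*(-18)^2 - 6*(-18)^1 - 7 = (-52488) + (-1296) + (108) + (-7) = -53683; answer -53683
Part 3: U2 = -53683; r = 2; total draws C(9,4) = 126; favorable C(2,2)*C(7,2) = 21; P = 1/6; answer 1/6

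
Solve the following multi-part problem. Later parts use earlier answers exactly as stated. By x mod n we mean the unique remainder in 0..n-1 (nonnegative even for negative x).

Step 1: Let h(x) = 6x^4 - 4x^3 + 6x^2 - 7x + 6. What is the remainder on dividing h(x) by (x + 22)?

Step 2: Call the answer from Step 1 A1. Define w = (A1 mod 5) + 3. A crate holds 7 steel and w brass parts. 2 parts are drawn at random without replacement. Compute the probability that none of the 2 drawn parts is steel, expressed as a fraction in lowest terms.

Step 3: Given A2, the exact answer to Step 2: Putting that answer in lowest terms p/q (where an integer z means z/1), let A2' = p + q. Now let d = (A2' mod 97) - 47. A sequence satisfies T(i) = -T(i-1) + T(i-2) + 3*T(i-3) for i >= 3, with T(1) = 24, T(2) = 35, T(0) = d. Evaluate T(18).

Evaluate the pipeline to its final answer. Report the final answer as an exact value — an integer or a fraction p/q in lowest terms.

Step 1: remainder = value at the root: 6*(-22)^4 - 4*(-22)^3 + 6*(-22)^2 - 7*(-22)^1 + 6 = (1405536) + (42592) + (2904) + (154) + (6) = 1451192; answer 1451192
Step 2: A1 = 1451192; w = 5; total draws C(12,2) = 66; favorable C(5,2) = 10; P = 5/33; answer 5/33
Step 3: A2 = 5/33; threaded value p + q = 38; d = -9; T(3) = -1*(35) + 1*(24) + 3*(-9) = -38; iterating: T(3)=-38, T(4)=145, T(5)=-78, T(6)=109, T(7)=248, T(8)=-373, T(9)=948, T(10)=-577, T(11)=406, T(12)=1861, T(13)=-3186, T(14)=6265, T(15)=-3868, T(16)=575, T(17)=14352, T(18)=-25381; answer -25381

-25381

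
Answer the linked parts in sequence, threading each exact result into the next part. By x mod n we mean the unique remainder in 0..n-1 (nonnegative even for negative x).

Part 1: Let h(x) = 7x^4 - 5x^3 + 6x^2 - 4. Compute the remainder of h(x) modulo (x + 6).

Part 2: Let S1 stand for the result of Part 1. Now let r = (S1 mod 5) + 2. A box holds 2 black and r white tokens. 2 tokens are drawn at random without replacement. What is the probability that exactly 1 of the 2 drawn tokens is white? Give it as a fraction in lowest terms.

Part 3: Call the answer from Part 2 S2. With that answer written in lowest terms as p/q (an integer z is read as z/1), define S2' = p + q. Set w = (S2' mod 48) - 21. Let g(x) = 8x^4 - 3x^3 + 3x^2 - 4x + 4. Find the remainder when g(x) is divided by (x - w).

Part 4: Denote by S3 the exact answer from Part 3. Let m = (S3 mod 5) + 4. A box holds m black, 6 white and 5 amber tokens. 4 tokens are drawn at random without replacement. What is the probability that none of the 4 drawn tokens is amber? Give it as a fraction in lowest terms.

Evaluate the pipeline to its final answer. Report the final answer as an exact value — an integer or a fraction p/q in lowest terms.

99/476

Part 1: remainder = value at the root: 7*(-6)^4 - 5*(-6)^3 + 6*(-6)^2 - 4 = (9072) + (1080) + (216) + (-4) = 10364; answer 10364
Part 2: S1 = 10364; r = 6; total draws C(8,2) = 28; favorable C(6,1)*C(2,1) = 12; P = 3/7; answer 3/7
Part 3: S2 = 3/7; threaded value p + q = 10; w = -11; remainder = value at the root: 8*(-11)^4 - 3*(-11)^3 + 3*(-11)^2 - 4*(-11)^1 + 4 = (117128) + (3993) + (363) + (44) + (4) = 121532; answer 121532
Part 4: S3 = 121532; m = 6; total draws C(17,4) = 2380; favorable C(12,4) = 495; P = 99/476; answer 99/476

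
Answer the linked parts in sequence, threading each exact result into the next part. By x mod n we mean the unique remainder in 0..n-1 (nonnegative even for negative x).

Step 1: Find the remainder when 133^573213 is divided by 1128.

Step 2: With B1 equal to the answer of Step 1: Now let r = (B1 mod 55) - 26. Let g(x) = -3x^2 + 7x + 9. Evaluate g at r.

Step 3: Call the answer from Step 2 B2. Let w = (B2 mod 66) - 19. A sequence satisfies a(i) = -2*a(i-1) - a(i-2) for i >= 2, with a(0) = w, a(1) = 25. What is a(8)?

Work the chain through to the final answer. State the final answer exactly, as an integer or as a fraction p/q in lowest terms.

Step 1: squarings mod 1128: 133^1=133, 133^2=769, 133^4=289, 133^8=49, 133^16=145, 133^32=721, 133^64=961, 133^128=817, 133^256=841, 133^512=25, 133^1024=625, 133^2048=337, 133^4096=769, 133^8192=289, 133^16384=49, 133^32768=145, 133^65536=721, 133^131072=961, 133^262144=817, 133^524288=841; 133^573213 = 133^1 * 133^4 * 133^8 * 133^16 * 133^256 * 133^512 * 133^1024 * 133^2048 * 133^4096 * 133^8192 * 133^32768 * 133^524288 = 1069 (mod 1128); answer 1069
Step 2: B1 = 1069; r = -2; -3*(-2)^2 + 7*(-2)^1 + 9 = (-12) + (-14) + (9) = -17; answer -17
Step 3: B2 = -17; w = 30; a(2) = -2*(25) - 1*(30) = -80; iterating: a(2)=-80, a(3)=135, a(4)=-190, a(5)=245, a(6)=-300, a(7)=355, a(8)=-410; answer -410

-410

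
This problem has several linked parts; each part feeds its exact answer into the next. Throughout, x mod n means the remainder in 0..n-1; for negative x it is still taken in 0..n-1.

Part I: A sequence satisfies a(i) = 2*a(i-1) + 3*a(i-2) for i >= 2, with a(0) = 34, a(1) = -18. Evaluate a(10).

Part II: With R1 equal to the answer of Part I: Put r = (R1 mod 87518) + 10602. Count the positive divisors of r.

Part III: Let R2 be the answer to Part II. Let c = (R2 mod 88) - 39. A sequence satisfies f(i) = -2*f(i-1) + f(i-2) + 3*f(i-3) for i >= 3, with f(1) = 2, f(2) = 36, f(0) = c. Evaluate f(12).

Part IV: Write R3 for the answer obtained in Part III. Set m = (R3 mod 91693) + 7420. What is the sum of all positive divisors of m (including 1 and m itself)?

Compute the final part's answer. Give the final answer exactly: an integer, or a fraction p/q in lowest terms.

Part I: a(2) = 2*(-18) + 3*(34) = 66; iterating: a(2)=66, a(3)=78, a(4)=354, a(5)=942, a(6)=2946, a(7)=8718, a(8)=26274, a(9)=78702, a(10)=236226; answer 236226
Part II: R1 = 236226; r = 71792; 71792 = 2^4 * 7 * 641; number of divisors = (4+1) * (1+1) * (1+1) = 20; answer 20
Part III: R2 = 20; c = -19; f(3) = -2*(36) + 1*(2) + 3*(-19) = -127; iterating: f(3)=-127, f(4)=296, f(5)=-611, f(6)=1137, f(7)=-1997, f(8)=3298, f(9)=-5182, f(10)=7671, f(11)=-10630, f(12)=13385; answer 13385
Part IV: R3 = 13385; m = 20805; 20805 = 3 * 5 * 19 * 73; sigma = (1 + 3) * (1 + 5) * (1 + 19) * (1 + 73) = 4 * 6 * 20 * 74 = 35520; answer 35520

35520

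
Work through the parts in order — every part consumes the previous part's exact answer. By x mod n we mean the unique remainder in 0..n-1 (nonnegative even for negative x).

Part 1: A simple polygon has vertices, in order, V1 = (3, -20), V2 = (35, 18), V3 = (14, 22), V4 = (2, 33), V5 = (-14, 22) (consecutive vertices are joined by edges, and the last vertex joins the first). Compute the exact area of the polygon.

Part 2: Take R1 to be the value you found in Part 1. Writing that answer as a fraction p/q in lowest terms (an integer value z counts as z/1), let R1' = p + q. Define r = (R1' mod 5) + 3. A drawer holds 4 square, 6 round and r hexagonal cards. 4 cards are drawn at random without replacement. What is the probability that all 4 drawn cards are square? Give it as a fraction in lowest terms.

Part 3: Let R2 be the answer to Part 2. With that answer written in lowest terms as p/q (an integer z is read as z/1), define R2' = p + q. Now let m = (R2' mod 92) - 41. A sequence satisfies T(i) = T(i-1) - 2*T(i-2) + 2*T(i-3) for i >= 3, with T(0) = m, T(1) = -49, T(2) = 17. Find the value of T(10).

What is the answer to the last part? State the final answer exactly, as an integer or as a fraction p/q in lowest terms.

-223

Part 1: cross terms: (3*18 - 35*-20)=754, (35*22 - 14*18)=518, (14*33 - 2*22)=418, (2*22 - -14*33)=506, (-14*-20 - 3*22)=214; twice the area = |2410| = 2410; area = 1205; answer 1205
Part 2: R1 = 1205; threaded value p + q = 1206; r = 4; total draws C(14,4) = 1001; favorable C(4,4) = 1; P = 1/1001; answer 1/1001
Part 3: R2 = 1/1001; threaded value p + q = 1002; m = 41; T(3) = 1*(17) - 2*(-49) + 2*(41) = 197; iterating: T(3)=197, T(4)=65, T(5)=-295, T(6)=-31, T(7)=689, T(8)=161, T(9)=-1279, T(10)=-223; answer -223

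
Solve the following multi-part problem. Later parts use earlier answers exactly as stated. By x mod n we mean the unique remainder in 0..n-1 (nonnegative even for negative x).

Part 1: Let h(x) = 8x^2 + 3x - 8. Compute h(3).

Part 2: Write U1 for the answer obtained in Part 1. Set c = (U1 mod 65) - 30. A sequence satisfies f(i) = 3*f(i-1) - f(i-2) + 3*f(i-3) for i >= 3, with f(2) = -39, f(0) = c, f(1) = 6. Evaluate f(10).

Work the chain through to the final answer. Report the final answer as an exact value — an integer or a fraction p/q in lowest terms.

Part 1: 8*(3)^2 + 3*(3)^1 - 8 = (72) + (9) + (-8) = 73; answer 73
Part 2: U1 = 73; c = -22; f(3) = 3*(-39) - 1*(6) + 3*(-22) = -189; iterating: f(3)=-189, f(4)=-510, f(5)=-1458, f(6)=-4431, f(7)=-13365, f(8)=-40038, f(9)=-120042, f(10)=-360183; answer -360183

-360183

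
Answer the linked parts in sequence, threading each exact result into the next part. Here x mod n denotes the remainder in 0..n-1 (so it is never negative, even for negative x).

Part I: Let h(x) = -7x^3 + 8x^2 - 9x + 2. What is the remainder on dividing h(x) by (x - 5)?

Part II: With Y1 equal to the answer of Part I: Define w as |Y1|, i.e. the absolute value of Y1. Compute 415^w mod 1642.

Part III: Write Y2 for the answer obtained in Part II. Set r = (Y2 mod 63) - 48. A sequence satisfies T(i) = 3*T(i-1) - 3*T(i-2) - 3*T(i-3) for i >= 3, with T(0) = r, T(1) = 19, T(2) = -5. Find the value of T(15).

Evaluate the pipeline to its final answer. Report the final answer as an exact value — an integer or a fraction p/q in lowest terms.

849042

Part I: remainder = value at the root: -7*(5)^3 + 8*(5)^2 - 9*(5)^1 + 2 = (-875) + (200) + (-45) + (2) = -718; answer -718
Part II: Y1 = -718; w = 718; squarings mod 1642: 415^1=415, 415^2=1457, 415^4=1385, 415^8=369, 415^16=1517, 415^32=847, 415^64=1497, 415^128=1321, 415^256=1237, 415^512=1467; 415^718 = 415^2 * 415^4 * 415^8 * 415^64 * 415^128 * 415^512 = 441 (mod 1642); answer 441
Part III: Y2 = 441; r = -48; T(3) = 3*(-5) - 3*(19) - 3*(-48) = 72; iterating: T(3)=72, T(4)=174, T(5)=321, T(6)=225, T(7)=-810, T(8)=-4068, T(9)=-10449, T(10)=-16713, T(11)=-6588, T(12)=61722, T(13)=255069, T(14)=599805, T(15)=849042; answer 849042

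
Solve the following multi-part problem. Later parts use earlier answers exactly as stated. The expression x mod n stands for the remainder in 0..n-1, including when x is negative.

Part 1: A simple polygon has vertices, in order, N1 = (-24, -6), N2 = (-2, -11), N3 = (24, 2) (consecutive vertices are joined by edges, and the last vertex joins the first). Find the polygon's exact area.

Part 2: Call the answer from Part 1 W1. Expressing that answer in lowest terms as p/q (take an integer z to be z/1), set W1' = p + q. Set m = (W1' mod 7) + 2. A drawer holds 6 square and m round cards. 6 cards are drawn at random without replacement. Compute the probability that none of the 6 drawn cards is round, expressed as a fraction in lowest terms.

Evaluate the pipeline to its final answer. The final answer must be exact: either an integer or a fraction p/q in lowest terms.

Part 1: cross terms: (-24*-11 - -2*-6)=252, (-2*2 - 24*-11)=260, (24*-6 - -24*2)=-96; twice the area = |416| = 416; area = 208; answer 208
Part 2: W1 = 208; threaded value p + q = 209; m = 8; total draws C(14,6) = 3003; favorable C(6,6) = 1; P = 1/3003; answer 1/3003

1/3003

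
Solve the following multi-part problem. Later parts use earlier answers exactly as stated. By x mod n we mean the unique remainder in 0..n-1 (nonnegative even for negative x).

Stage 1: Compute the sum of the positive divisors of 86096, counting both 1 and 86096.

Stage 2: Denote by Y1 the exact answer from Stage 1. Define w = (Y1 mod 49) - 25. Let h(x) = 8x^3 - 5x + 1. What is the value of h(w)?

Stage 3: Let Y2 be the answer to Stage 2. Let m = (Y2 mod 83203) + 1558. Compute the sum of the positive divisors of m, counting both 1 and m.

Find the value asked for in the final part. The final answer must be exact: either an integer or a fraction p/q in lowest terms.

114696

Stage 1: 86096 = 2^4 * 5381; sigma = (1 + 2 + 4 + 8 + 16) * (1 + 5381) = 31 * 5382 = 166842; answer 166842
Stage 2: Y1 = 166842; w = 21; 8*(21)^3 - 5*(21)^1 + 1 = (74088) + (-105) + (1) = 73984; answer 73984
Stage 3: Y2 = 73984; m = 75542; 75542 = 2 * 107 * 353; sigma = (1 + 2) * (1 + 107) * (1 + 353) = 3 * 108 * 354 = 114696; answer 114696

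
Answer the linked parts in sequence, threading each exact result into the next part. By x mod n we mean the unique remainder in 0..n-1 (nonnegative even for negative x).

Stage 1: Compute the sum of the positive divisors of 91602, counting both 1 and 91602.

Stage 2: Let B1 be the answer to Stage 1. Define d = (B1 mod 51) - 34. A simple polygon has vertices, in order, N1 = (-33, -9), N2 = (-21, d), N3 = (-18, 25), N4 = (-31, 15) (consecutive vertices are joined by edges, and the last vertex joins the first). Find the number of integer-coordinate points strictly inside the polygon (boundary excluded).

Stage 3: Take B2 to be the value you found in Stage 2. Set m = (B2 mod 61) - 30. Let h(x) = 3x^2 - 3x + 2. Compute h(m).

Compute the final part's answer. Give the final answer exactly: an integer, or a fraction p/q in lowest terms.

Stage 1: 91602 = 2 * 3^2 * 7 * 727; sigma = (1 + 2) * (1 + 3 + 9) * (1 + 7) * (1 + 727) = 3 * 13 * 8 * 728 = 227136; answer 227136
Stage 2: B1 = 227136; d = -1; cross terms: (-33*-1 - -21*-9)=-156, (-21*25 - -18*-1)=-543, (-18*15 - -31*25)=505, (-31*-9 - -33*15)=774; twice the area = |580| = 580; area = 290; boundary points = 4 + 1 + 1 + 2 = 8; strictly interior points = area - boundary/2 + 1 = 287; answer 287
Stage 3: B2 = 287; m = 13; 3*(13)^2 - 3*(13)^1 + 2 = (507) + (-39) + (2) = 470; answer 470

470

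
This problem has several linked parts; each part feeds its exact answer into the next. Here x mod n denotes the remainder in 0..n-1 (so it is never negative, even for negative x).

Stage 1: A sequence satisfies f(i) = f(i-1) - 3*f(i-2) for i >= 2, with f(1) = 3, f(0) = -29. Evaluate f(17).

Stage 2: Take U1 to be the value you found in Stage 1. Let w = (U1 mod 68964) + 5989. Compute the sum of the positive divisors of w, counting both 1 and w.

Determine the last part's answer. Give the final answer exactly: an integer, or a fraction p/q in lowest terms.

10658

Stage 1: f(2) = 1*(3) - 3*(-29) = 90; iterating: f(2)=90, f(3)=81, f(4)=-189, f(5)=-432, f(6)=135, f(7)=1431, f(8)=1026, f(9)=-3267, f(10)=-6345, f(11)=3456, f(12)=22491, f(13)=12123, f(14)=-55350, f(15)=-91719, f(16)=74331, f(17)=349488; answer 349488
Stage 2: U1 = 349488; w = 10657; 10657 is prime, so its only divisors are 1 and 10657; sigma = 1 + 10657 = 10658; answer 10658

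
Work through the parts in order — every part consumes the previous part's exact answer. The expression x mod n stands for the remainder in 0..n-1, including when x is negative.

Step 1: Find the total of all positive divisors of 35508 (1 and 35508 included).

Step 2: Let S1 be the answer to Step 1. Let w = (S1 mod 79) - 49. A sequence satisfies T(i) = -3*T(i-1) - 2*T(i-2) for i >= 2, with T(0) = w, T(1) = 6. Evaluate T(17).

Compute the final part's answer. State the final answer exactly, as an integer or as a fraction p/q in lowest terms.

-1966044

Step 1: 35508 = 2^2 * 3 * 11 * 269; sigma = (1 + 2 + 4) * (1 + 3) * (1 + 11) * (1 + 269) = 7 * 4 * 12 * 270 = 90720; answer 90720
Step 2: S1 = 90720; w = -21; T(2) = -3*(6) - 2*(-21) = 24; iterating: T(2)=24, T(3)=-84, T(4)=204, T(5)=-444, T(6)=924, T(7)=-1884, T(8)=3804, T(9)=-7644, T(10)=15324, T(11)=-30684, T(12)=61404, T(13)=-122844, T(14)=245724, T(15)=-491484, T(16)=983004, T(17)=-1966044; answer -1966044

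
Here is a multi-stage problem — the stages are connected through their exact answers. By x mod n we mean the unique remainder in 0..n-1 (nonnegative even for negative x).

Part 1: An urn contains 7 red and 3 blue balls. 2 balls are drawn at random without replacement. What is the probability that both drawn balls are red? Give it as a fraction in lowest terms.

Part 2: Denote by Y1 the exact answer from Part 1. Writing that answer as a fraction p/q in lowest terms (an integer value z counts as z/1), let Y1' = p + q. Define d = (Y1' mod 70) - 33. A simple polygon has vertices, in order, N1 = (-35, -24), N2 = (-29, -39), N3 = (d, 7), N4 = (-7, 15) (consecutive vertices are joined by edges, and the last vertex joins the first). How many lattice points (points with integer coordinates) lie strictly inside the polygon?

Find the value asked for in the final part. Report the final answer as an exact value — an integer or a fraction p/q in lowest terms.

303

Part 1: total draws C(10,2) = 45; favorable C(7,2) = 21; P = 7/15; answer 7/15
Part 2: Y1 = 7/15; threaded value p + q = 22; d = -11; cross terms: (-35*-39 - -29*-24)=669, (-29*7 - -11*-39)=-632, (-11*15 - -7*7)=-116, (-7*-24 - -35*15)=693; twice the area = |614| = 614; area = 307; boundary points = 3 + 2 + 4 + 1 = 10; strictly interior points = area - boundary/2 + 1 = 303; answer 303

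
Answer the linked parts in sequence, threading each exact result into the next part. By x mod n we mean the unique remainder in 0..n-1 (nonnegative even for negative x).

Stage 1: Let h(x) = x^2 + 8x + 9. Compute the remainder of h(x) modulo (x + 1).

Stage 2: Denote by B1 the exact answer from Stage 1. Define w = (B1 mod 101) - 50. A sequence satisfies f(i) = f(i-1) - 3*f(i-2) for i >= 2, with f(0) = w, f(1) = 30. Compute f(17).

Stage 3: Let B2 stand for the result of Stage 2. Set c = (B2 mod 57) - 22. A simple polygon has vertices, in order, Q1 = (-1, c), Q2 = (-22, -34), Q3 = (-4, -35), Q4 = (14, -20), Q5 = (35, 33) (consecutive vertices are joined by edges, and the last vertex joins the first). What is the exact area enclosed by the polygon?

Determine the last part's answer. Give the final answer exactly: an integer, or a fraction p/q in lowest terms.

Stage 1: remainder = value at the root: 1*(-1)^2 + 8*(-1)^1 + 9 = (1) + (-8) + (9) = 2; answer 2
Stage 2: B1 = 2; w = -48; f(2) = 1*(30) - 3*(-48) = 174; iterating: f(2)=174, f(3)=84, f(4)=-438, f(5)=-690, f(6)=624, f(7)=2694, f(8)=822, f(9)=-7260, f(10)=-9726, f(11)=12054, f(12)=41232, f(13)=5070, f(14)=-118626, f(15)=-133836, f(16)=222042, f(17)=623550; answer 623550
Stage 3: B2 = 623550; c = 5; cross terms: (-1*-34 - -22*5)=144, (-22*-35 - -4*-34)=634, (-4*-20 - 14*-35)=570, (14*33 - 35*-20)=1162, (35*5 - -1*33)=208; twice the area = |2718| = 2718; area = 1359; answer 1359

1359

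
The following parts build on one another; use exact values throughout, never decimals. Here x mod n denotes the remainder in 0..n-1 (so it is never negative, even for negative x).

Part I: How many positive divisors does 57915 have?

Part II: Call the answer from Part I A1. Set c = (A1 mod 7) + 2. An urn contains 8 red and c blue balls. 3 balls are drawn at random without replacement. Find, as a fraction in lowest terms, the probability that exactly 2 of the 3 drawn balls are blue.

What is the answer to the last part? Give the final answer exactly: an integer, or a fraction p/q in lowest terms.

24/65

Part I: 57915 = 3^4 * 5 * 11 * 13; number of divisors = (4+1) * (1+1) * (1+1) * (1+1) = 40; answer 40
Part II: A1 = 40; c = 7; total draws C(15,3) = 455; favorable C(7,2)*C(8,1) = 168; P = 24/65; answer 24/65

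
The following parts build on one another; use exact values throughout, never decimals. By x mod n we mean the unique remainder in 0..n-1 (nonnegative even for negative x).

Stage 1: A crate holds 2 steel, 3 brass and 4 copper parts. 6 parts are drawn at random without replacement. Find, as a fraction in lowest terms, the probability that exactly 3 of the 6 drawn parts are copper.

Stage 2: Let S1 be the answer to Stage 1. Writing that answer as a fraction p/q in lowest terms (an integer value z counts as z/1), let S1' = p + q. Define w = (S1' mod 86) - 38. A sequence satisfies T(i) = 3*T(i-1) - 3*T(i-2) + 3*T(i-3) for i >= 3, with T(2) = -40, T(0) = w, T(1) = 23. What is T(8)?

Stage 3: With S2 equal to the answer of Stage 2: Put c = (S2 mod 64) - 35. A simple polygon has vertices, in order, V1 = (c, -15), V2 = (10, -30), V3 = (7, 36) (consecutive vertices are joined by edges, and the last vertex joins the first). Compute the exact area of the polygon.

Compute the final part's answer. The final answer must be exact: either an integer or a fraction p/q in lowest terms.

747/2

Stage 1: total draws C(9,6) = 84; favorable C(4,3)*C(5,3) = 40; P = 10/21; answer 10/21
Stage 2: S1 = 10/21; threaded value p + q = 31; w = -7; T(3) = 3*(-40) - 3*(23) + 3*(-7) = -210; iterating: T(3)=-210, T(4)=-441, T(5)=-813, T(6)=-1746, T(7)=-4122, T(8)=-9567; answer -9567
Stage 3: S2 = -9567; c = -2; cross terms: (-2*-30 - 10*-15)=210, (10*36 - 7*-30)=570, (7*-15 - -2*36)=-33; twice the area = |747| = 747; area = 747/2; answer 747/2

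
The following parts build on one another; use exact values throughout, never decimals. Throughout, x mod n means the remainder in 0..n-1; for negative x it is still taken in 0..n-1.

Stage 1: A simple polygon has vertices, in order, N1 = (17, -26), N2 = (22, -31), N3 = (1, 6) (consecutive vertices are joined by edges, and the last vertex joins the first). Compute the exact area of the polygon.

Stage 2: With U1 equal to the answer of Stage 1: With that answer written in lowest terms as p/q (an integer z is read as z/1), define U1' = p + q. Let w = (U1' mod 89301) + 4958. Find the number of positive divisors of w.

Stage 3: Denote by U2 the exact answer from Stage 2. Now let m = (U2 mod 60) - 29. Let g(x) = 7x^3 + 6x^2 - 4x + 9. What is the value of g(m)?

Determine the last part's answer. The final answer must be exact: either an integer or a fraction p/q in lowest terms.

-133290

Stage 1: cross terms: (17*-31 - 22*-26)=45, (22*6 - 1*-31)=163, (1*-26 - 17*6)=-128; twice the area = |80| = 80; area = 40; answer 40
Stage 2: U1 = 40; threaded value p + q = 41; w = 4999; 4999 is prime, so its only divisors are 1 and 4999; count = 2; answer 2
Stage 3: U2 = 2; m = -27; 7*(-27)^3 + 6*(-27)^2 - 4*(-27)^1 + 9 = (-137781) + (4374) + (108) + (9) = -133290; answer -133290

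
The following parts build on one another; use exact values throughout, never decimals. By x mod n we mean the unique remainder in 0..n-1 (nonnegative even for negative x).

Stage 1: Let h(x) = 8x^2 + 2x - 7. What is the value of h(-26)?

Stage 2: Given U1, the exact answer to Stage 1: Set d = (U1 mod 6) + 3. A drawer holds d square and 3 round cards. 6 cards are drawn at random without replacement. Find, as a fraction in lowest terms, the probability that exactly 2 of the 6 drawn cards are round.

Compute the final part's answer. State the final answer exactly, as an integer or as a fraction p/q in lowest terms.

15/28

Stage 1: 8*(-26)^2 + 2*(-26)^1 - 7 = (5408) + (-52) + (-7) = 5349; answer 5349
Stage 2: U1 = 5349; d = 6; total draws C(9,6) = 84; favorable C(3,2)*C(6,4) = 45; P = 15/28; answer 15/28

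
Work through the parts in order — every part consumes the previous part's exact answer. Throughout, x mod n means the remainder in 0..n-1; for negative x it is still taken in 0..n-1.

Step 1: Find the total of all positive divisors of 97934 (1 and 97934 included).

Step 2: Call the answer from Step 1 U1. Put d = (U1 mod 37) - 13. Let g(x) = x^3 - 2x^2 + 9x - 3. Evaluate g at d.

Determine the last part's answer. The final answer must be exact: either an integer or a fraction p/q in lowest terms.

Step 1: 97934 = 2 * 23 * 2129; sigma = (1 + 2) * (1 + 23) * (1 + 2129) = 3 * 24 * 2130 = 153360; answer 153360
Step 2: U1 = 153360; d = 19; 1*(19)^3 - 2*(19)^2 + 9*(19)^1 - 3 = (6859) + (-722) + (171) + (-3) = 6305; answer 6305

6305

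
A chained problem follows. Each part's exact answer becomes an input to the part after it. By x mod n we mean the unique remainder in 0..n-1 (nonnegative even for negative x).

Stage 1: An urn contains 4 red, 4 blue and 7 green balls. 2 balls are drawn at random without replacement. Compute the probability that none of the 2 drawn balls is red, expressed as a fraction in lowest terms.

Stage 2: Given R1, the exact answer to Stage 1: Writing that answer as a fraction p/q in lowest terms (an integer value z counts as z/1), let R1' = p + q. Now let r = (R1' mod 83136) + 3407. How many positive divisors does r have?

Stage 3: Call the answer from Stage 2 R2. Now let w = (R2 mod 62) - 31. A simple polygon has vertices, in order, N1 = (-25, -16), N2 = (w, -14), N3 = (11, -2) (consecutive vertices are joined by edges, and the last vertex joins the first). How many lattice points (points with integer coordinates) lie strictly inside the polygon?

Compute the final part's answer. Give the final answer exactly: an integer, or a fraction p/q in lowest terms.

Stage 1: total draws C(15,2) = 105; favorable C(11,2) = 55; P = 11/21; answer 11/21
Stage 2: R1 = 11/21; threaded value p + q = 32; r = 3439; 3439 = 19 * 181; number of divisors = (1+1) * (1+1) = 4; answer 4
Stage 3: R2 = 4; w = -27; cross terms: (-25*-14 - -27*-16)=-82, (-27*-2 - 11*-14)=208, (11*-16 - -25*-2)=-226; twice the area = |-100| = 100; area = 50; boundary points = 2 + 2 + 2 = 6; strictly interior points = area - boundary/2 + 1 = 48; answer 48

48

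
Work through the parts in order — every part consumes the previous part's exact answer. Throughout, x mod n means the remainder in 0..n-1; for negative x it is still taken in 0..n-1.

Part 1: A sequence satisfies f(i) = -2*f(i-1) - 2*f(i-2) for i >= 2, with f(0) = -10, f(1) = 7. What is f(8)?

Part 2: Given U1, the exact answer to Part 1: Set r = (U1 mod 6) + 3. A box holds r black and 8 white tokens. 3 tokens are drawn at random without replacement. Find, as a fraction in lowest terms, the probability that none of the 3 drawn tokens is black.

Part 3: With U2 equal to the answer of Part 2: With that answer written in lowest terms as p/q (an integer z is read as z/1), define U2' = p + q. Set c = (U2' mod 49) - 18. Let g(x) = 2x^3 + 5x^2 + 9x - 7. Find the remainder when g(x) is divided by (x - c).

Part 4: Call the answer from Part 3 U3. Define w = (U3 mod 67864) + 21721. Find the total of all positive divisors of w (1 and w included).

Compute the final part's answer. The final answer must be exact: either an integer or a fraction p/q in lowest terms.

Part 1: f(2) = -2*(7) - 2*(-10) = 6; iterating: f(2)=6, f(3)=-26, f(4)=40, f(5)=-28, f(6)=-24, f(7)=104, f(8)=-160; answer -160
Part 2: U1 = -160; r = 5; total draws C(13,3) = 286; favorable C(8,3) = 56; P = 28/143; answer 28/143
Part 3: U2 = 28/143; threaded value p + q = 171; c = 6; remainder = value at the root: 2*(6)^3 + 5*(6)^2 + 9*(6)^1 - 7 = (432) + (180) + (54) + (-7) = 659; answer 659
Part 4: U3 = 659; w = 22380; 22380 = 2^2 * 3 * 5 * 373; sigma = (1 + 2 + 4) * (1 + 3) * (1 + 5) * (1 + 373) = 7 * 4 * 6 * 374 = 62832; answer 62832

62832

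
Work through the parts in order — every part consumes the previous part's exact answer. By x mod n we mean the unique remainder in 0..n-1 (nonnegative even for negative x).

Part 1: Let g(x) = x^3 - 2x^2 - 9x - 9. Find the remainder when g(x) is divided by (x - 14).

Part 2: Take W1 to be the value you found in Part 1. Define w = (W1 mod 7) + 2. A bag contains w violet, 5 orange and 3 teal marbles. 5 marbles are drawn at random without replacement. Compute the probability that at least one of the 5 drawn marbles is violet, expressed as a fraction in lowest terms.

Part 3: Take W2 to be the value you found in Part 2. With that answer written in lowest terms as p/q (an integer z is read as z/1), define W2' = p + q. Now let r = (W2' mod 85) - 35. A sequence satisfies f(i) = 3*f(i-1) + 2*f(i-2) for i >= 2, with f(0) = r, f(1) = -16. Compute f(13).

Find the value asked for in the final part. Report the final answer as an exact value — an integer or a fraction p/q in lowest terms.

-128292154

Part 1: remainder = value at the root: 1*(14)^3 - 2*(14)^2 - 9*(14)^1 - 9 = (2744) + (-392) + (-126) + (-9) = 2217; answer 2217
Part 2: W1 = 2217; w = 7; total draws C(15,5) = 3003; complement C(8,5) = 56; favorable 3003 - 56 = 2947; P = 421/429; answer 421/429
Part 3: W2 = 421/429; threaded value p + q = 850; r = -35; f(2) = 3*(-16) + 2*(-35) = -118; iterating: f(2)=-118, f(3)=-386, f(4)=-1394, f(5)=-4954, f(6)=-17650, f(7)=-62858, f(8)=-223874, f(9)=-797338, f(10)=-2839762, f(11)=-10113962, f(12)=-36021410, f(13)=-128292154; answer -128292154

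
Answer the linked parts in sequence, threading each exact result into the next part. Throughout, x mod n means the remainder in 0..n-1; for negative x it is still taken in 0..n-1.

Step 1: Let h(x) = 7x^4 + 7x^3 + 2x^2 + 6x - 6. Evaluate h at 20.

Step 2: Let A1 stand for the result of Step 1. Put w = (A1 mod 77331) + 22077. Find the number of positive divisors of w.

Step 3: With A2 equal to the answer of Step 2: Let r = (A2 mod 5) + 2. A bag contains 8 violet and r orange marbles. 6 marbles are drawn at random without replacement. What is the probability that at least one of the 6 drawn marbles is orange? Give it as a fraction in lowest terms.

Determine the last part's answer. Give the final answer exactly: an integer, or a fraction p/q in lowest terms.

Step 1: 7*(20)^4 + 7*(20)^3 + 2*(20)^2 + 6*(20)^1 - 6 = (1120000) + (56000) + (800) + (120) + (-6) = 1176914; answer 1176914
Step 2: A1 = 1176914; w = 39026; 39026 = 2 * 13 * 19 * 79; number of divisors = (1+1) * (1+1) * (1+1) * (1+1) = 16; answer 16
Step 3: A2 = 16; r = 3; total draws C(11,6) = 462; complement C(8,6) = 28; favorable 462 - 28 = 434; P = 31/33; answer 31/33

31/33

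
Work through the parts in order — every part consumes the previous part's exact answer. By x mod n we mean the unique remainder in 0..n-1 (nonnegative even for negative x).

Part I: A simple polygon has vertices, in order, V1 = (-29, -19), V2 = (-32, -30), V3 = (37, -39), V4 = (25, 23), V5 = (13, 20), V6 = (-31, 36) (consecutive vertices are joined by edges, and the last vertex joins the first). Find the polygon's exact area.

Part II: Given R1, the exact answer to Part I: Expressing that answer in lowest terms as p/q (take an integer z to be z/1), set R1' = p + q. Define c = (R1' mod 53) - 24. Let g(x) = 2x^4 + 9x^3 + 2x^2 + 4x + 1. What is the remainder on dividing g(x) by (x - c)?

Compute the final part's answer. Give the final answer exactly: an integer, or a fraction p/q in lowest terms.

Part I: cross terms: (-29*-30 - -32*-19)=262, (-32*-39 - 37*-30)=2358, (37*23 - 25*-39)=1826, (25*20 - 13*23)=201, (13*36 - -31*20)=1088, (-31*-19 - -29*36)=1633; twice the area = |7368| = 7368; area = 3684; answer 3684
Part II: R1 = 3684; threaded value p + q = 3685; c = 4; remainder = value at the root: 2*(4)^4 + 9*(4)^3 + 2*(4)^2 + 4*(4)^1 + 1 = (512) + (576) + (32) + (16) + (1) = 1137; answer 1137

1137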